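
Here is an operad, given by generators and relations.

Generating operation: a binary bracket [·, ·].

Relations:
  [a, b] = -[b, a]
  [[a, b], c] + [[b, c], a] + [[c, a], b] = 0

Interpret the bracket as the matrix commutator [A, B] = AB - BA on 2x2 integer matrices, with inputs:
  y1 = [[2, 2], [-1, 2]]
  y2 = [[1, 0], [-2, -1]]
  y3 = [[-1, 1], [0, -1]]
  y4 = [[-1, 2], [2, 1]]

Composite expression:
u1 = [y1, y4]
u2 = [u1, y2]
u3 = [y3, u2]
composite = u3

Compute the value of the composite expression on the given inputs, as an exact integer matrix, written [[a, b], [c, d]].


[y1, y4] = [[6, 4], [2, -6]]
[[y1, y4], y2] = [[-8, -8], [28, 8]]
[y3, [[y1, y4], y2]] = [[28, 16], [0, -28]]

[[28, 16], [0, -28]]


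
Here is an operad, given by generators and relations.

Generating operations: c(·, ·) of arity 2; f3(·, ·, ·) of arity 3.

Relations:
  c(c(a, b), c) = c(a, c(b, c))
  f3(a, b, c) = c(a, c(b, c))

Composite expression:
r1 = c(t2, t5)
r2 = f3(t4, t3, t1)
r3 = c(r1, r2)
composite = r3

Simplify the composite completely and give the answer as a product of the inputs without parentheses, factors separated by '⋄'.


t2 ⋄ t5 ⋄ t4 ⋄ t3 ⋄ t1


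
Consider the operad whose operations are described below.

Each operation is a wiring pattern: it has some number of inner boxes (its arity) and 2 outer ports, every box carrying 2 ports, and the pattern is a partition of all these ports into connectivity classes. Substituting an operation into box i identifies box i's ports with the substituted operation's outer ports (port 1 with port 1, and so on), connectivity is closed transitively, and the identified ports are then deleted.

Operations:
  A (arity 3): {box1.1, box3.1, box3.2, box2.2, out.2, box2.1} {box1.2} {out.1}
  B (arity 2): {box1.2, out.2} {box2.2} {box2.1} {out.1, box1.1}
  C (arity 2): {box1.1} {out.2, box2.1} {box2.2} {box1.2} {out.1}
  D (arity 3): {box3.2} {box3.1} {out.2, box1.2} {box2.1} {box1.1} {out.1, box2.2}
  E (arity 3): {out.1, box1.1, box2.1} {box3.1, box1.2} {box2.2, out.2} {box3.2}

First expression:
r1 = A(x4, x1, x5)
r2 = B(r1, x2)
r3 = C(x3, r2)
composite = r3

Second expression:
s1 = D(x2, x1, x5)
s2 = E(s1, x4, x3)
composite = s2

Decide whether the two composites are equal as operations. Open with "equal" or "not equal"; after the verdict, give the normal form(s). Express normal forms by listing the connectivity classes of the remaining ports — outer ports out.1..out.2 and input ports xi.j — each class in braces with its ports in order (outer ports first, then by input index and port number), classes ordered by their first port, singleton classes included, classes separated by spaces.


The first expression, normalized: {out.1} {out.2} {x1.1, x1.2, x4.1, x5.1, x5.2} {x2.1} {x2.2} {x3.1} {x3.2} {x4.2}
The second expression, normalized: {out.1, x1.2, x4.1} {out.2, x4.2} {x1.1} {x2.1} {x2.2, x3.1} {x3.2} {x5.1} {x5.2}
They disagree, so not equal.

not equal: they reduce to {out.1} {out.2} {x1.1, x1.2, x4.1, x5.1, x5.2} {x2.1} {x2.2} {x3.1} {x3.2} {x4.2} and {out.1, x1.2, x4.1} {out.2, x4.2} {x1.1} {x2.1} {x2.2, x3.1} {x3.2} {x5.1} {x5.2}


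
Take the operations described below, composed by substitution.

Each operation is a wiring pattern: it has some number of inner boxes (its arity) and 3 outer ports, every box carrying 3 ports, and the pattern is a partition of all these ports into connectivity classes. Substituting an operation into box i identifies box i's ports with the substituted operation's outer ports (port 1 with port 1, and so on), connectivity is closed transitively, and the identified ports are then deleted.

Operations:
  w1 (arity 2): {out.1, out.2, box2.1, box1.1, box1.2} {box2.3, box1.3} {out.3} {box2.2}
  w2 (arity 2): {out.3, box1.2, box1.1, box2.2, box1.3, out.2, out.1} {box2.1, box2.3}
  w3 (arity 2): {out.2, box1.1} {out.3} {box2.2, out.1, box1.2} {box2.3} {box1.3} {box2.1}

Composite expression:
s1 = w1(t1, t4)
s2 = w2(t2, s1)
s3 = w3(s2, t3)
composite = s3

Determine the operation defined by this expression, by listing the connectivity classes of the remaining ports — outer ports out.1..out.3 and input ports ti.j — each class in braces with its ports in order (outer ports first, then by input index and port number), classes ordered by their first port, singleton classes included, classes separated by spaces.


{out.1, out.2, t1.1, t1.2, t2.1, t2.2, t2.3, t3.2, t4.1} {out.3} {t1.3, t4.3} {t3.1} {t3.3} {t4.2}

After gluing at w3, chains via deleted ports link the t-ports.
composing w1 on (t1, t4), with out.j its own outer ports: {out.1, out.2, t1.1, t1.2, t4.1} {out.3} {t1.3, t4.3} {t4.2}
composing w2 on (t2, t1, t4), with out.j its own outer ports: {out.1, out.2, out.3, t1.1, t1.2, t2.1, t2.2, t2.3, t4.1} {t1.3, t4.3} {t4.2}
composing w3 on (t2, t1, t4, t3), with out.j its own outer ports: {out.1, out.2, t1.1, t1.2, t2.1, t2.2, t2.3, t3.2, t4.1} {out.3} {t1.3, t4.3} {t3.1} {t3.3} {t4.2}


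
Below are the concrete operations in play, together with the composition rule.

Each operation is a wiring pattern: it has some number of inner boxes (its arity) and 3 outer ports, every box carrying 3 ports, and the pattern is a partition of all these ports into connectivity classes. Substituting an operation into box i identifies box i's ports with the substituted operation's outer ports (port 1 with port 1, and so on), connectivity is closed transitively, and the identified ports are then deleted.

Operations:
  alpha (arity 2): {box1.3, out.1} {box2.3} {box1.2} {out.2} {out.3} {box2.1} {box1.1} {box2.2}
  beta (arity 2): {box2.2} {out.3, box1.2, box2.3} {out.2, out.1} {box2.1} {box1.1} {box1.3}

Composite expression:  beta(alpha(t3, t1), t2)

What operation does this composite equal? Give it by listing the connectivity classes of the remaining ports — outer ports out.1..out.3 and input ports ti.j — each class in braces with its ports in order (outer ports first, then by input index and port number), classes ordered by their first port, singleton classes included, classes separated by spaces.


{out.1, out.2} {out.3, t2.3} {t1.1} {t1.2} {t1.3} {t2.1} {t2.2} {t3.1} {t3.2} {t3.3}

Treat the ports identified at beta as solder joints: merge, then drop.
alpha over (t3, t1) gives {out.1, t3.3} {out.2} {out.3} {t1.1} {t1.2} {t1.3} {t3.1} {t3.2}, out.j being that stage's outer ports
beta over (t3, t1, t2) gives {out.1, out.2} {out.3, t2.3} {t1.1} {t1.2} {t1.3} {t2.1} {t2.2} {t3.1} {t3.2} {t3.3}, out.j being that stage's outer ports


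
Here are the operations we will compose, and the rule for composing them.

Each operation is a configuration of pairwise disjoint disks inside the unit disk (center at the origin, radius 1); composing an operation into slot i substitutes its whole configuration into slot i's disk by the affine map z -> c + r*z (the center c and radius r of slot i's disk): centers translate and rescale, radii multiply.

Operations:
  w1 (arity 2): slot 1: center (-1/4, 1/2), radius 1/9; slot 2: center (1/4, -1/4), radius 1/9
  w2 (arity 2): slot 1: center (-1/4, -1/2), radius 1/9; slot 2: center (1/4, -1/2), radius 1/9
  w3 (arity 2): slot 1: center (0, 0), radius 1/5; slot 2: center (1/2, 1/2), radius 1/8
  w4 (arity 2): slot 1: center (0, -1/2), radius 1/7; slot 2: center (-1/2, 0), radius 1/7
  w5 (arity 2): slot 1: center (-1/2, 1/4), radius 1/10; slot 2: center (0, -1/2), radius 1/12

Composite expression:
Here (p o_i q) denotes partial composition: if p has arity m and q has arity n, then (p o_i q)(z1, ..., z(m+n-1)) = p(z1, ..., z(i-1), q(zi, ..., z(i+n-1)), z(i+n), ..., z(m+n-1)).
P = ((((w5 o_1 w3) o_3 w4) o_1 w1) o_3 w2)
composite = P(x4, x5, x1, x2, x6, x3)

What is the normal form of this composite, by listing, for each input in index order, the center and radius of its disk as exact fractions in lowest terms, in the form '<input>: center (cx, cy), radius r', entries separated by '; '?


x1: center (-29/64, 47/160), radius 1/720; x2: center (-143/320, 47/160), radius 1/720; x3: center (-1/24, -1/2), radius 1/84; x4: center (-101/200, 13/50), radius 1/450; x5: center (-99/200, 49/200), radius 1/450; x6: center (0, -13/24), radius 1/84


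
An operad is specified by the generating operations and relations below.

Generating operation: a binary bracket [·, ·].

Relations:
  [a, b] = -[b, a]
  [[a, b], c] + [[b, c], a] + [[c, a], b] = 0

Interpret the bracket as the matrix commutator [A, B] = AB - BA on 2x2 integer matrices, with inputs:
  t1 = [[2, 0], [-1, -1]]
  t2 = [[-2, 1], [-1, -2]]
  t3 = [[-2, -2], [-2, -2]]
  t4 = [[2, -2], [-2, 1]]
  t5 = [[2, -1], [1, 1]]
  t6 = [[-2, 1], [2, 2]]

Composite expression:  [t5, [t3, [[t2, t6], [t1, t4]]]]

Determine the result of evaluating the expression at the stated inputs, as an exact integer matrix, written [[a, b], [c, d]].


[[0, 280], [280, 0]]

[t2, t6] = [[3, 4], [4, -3]]
[t1, t4] = [[-2, -6], [5, 2]]
[[t2, t6], [t1, t4]] = [[44, -20], [-46, -44]]
[t3, [[t2, t6], [t1, t4]]] = [[52, 176], [-176, -52]]
[t5, [t3, [[t2, t6], [t1, t4]]]] = [[0, 280], [280, 0]]


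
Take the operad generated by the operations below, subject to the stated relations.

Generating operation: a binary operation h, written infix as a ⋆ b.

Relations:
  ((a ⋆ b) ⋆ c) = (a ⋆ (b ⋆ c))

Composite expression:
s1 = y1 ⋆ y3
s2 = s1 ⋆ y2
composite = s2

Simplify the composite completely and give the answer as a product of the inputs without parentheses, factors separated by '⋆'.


Associativity of h dissolves the nesting; only the y-input order survives.
(y1 ⋆ y3) spells out as y1 ⋆ y3
((y1 ⋆ y3) ⋆ y2) spells out as y1 ⋆ y3 ⋆ y2

y1 ⋆ y3 ⋆ y2


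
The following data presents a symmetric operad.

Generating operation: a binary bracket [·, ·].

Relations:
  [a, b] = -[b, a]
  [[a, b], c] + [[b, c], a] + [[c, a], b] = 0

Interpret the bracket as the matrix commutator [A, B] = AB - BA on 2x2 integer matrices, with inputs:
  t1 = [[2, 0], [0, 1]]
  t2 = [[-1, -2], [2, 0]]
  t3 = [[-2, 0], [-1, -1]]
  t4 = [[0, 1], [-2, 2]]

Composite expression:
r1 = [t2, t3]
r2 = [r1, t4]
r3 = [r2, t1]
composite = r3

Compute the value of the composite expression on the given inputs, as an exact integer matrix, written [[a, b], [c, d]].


[[0, 0], [14, 0]]

[t2, t3] = [[2, -2], [-3, -2]]
[[t2, t3], t4] = [[7, 0], [14, -7]]
[[[t2, t3], t4], t1] = [[0, 0], [14, 0]]


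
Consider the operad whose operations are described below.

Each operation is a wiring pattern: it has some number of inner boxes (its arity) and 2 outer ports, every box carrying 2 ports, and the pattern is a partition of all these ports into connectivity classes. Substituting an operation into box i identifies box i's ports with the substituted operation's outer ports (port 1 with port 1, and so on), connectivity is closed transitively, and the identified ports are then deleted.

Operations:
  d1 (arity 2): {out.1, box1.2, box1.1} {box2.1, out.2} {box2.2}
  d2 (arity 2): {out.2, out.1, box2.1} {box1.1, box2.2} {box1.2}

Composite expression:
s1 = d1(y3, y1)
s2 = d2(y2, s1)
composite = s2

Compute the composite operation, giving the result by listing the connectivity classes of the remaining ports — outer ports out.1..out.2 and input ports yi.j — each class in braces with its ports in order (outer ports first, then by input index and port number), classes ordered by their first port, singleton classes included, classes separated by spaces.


{out.1, out.2, y3.1, y3.2} {y1.1, y2.1} {y1.2} {y2.2}

After gluing at d2, chains via deleted ports link the y-ports.
stage d1: inputs (y3, y1), connectivity {out.1, y3.1, y3.2} {out.2, y1.1} {y1.2}, out.j its boundary
stage d2: inputs (y2, y3, y1), connectivity {out.1, out.2, y3.1, y3.2} {y1.1, y2.1} {y1.2} {y2.2}, out.j its boundary


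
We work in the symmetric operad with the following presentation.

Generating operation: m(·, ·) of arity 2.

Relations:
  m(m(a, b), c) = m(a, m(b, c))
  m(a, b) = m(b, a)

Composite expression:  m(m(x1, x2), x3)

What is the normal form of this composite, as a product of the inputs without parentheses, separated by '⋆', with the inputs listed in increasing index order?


x1 ⋆ x2 ⋆ x3

Any arrangement under m is one operation, so sort the x-inputs.
m(x1, x2) collapses to x1 ⋆ x2
m(m(x1, x2), x3) collapses to x1 ⋆ x2 ⋆ x3
reordering the factors by index: x1 ⋆ x2 ⋆ x3


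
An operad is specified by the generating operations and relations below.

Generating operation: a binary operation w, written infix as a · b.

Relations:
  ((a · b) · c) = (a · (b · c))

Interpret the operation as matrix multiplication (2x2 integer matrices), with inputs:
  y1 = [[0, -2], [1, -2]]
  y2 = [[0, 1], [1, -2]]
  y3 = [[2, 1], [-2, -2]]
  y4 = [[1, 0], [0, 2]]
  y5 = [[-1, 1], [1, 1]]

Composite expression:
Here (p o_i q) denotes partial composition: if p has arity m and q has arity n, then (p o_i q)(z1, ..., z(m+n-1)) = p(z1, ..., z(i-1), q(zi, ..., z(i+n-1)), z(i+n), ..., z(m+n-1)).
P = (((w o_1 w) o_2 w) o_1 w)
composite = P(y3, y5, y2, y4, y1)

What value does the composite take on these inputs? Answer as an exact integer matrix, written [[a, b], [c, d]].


[[-14, 22], [16, -24]]

(y3 · y5) = [[-1, 3], [0, -4]]
(y2 · y4) = [[0, 2], [1, -4]]
((y3 · y5) · (y2 · y4)) = [[3, -14], [-4, 16]]
(((y3 · y5) · (y2 · y4)) · y1) = [[-14, 22], [16, -24]]


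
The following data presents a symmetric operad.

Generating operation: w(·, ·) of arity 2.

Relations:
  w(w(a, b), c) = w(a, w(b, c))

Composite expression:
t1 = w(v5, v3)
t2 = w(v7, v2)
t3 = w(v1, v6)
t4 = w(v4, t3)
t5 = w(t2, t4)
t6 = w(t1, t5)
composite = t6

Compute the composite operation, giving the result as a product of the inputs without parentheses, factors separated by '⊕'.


v5 ⊕ v3 ⊕ v7 ⊕ v2 ⊕ v4 ⊕ v1 ⊕ v6

Key point: w is associative — brackets drop, the v-order remains.
w(v5, v3) linearizes to v5 ⊕ v3
w(v7, v2) linearizes to v7 ⊕ v2
w(v1, v6) linearizes to v1 ⊕ v6
w(v4, w(v1, v6)) linearizes to v4 ⊕ v1 ⊕ v6
w(w(v7, v2), w(v4, w(v1, v6))) linearizes to v7 ⊕ v2 ⊕ v4 ⊕ v1 ⊕ v6
w(w(v5, v3), w(w(v7, v2), w(v4, w(v1, v6)))) linearizes to v5 ⊕ v3 ⊕ v7 ⊕ v2 ⊕ v4 ⊕ v1 ⊕ v6


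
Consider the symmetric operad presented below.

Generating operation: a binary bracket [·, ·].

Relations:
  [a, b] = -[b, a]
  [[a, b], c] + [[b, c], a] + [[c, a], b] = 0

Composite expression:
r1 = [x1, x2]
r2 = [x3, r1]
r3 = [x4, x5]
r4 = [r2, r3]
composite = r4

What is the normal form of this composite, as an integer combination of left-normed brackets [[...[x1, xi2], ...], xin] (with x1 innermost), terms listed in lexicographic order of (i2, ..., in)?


-[[[[x1, x2], x3], x4], x5] + [[[[x1, x2], x3], x5], x4]


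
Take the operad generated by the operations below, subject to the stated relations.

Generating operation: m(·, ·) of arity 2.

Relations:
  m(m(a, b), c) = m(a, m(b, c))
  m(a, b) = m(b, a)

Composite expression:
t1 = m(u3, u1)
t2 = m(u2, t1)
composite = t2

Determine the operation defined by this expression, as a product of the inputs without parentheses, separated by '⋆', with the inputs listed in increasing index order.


u1 ⋆ u2 ⋆ u3

Key point: m commutes, so take the u-inputs in any fixed order.
m(u3, u1) collapses to u3 ⋆ u1
m(u2, m(u3, u1)) collapses to u2 ⋆ u3 ⋆ u1
sorting the factors by input index: u1 ⋆ u2 ⋆ u3


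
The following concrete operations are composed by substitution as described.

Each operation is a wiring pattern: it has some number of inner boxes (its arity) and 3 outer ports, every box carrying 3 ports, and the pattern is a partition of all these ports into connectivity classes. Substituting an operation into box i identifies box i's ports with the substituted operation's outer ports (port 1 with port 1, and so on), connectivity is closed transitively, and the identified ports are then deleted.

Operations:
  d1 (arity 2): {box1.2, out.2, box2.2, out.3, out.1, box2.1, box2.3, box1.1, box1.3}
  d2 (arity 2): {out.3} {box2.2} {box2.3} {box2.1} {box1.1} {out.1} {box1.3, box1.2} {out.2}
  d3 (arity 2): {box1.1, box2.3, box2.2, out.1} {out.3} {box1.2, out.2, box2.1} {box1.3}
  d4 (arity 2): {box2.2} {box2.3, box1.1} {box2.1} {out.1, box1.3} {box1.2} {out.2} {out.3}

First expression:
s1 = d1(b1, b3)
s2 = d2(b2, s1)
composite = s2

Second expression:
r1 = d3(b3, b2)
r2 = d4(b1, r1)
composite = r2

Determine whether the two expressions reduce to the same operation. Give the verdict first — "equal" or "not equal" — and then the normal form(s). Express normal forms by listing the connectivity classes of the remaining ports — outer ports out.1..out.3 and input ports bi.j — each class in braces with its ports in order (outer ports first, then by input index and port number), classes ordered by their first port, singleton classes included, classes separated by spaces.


Normal form of the first expression: {out.1} {out.2} {out.3} {b1.1, b1.2, b1.3, b3.1, b3.2, b3.3} {b2.1} {b2.2, b2.3}
Normal form of the second expression: {out.1, b1.3} {out.2} {out.3} {b1.1} {b1.2} {b2.1, b3.2} {b2.2, b2.3, b3.1} {b3.3}
The normal forms differ: not equal.

not equal: they reduce to {out.1} {out.2} {out.3} {b1.1, b1.2, b1.3, b3.1, b3.2, b3.3} {b2.1} {b2.2, b2.3} and {out.1, b1.3} {out.2} {out.3} {b1.1} {b1.2} {b2.1, b3.2} {b2.2, b2.3, b3.1} {b3.3}


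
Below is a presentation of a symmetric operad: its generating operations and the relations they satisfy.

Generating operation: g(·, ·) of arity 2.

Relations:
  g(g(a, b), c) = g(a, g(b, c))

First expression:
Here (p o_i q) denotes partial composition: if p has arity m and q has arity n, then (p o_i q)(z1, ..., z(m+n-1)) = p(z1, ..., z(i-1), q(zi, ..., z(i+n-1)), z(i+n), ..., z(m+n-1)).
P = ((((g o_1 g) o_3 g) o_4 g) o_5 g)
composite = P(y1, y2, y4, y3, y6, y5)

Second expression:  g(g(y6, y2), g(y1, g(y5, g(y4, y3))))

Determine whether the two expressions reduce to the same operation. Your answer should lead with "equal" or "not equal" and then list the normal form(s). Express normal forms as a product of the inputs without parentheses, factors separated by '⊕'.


not equal; the first gives y1 ⊕ y2 ⊕ y4 ⊕ y3 ⊕ y6 ⊕ y5 and the second y6 ⊕ y2 ⊕ y1 ⊕ y5 ⊕ y4 ⊕ y3

The first expression reduces to y1 ⊕ y2 ⊕ y4 ⊕ y3 ⊕ y6 ⊕ y5
The second expression reduces to y6 ⊕ y2 ⊕ y1 ⊕ y5 ⊕ y4 ⊕ y3
No match — not equal.


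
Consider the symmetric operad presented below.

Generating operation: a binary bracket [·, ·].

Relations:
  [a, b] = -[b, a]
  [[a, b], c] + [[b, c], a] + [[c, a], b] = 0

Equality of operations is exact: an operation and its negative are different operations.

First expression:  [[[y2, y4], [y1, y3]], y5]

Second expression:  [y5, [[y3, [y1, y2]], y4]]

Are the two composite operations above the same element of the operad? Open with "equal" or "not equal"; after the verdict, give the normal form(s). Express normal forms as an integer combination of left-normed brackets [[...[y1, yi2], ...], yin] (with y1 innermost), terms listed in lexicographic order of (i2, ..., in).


not equal; the first gives -[[[[y1, y3], y2], y4], y5] + [[[[y1, y3], y4], y2], y5] and the second [[[[y1, y2], y3], y4], y5]

In normal form, the first expression is -[[[[y1, y3], y2], y4], y5] + [[[[y1, y3], y4], y2], y5]
In normal form, the second expression is [[[[y1, y2], y3], y4], y5]
They disagree, so not equal.


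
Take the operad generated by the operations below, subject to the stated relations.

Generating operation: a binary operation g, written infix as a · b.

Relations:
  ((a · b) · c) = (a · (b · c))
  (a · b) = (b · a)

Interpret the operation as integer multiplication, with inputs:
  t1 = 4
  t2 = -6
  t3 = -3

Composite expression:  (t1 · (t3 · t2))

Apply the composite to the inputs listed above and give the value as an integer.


72


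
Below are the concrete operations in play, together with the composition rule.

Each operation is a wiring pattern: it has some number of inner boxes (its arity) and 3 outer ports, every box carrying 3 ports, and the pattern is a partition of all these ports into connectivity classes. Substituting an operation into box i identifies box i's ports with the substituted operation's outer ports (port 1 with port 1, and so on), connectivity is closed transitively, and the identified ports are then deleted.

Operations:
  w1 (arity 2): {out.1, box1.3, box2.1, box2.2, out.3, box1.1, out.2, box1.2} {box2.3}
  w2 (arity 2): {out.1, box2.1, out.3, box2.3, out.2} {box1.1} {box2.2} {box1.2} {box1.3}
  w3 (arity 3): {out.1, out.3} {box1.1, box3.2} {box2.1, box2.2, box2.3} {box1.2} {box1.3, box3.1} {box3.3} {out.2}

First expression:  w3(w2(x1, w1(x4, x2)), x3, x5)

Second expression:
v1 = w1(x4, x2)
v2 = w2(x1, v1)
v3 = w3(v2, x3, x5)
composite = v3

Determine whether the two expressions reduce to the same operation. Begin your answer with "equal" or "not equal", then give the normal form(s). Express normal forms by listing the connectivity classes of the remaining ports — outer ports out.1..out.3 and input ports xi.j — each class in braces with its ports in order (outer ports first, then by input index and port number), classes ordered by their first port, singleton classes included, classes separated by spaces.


equal: each reduces to {out.1, out.3} {out.2} {x1.1} {x1.2} {x1.3} {x2.1, x2.2, x4.1, x4.2, x4.3, x5.1, x5.2} {x2.3} {x3.1, x3.2, x3.3} {x5.3}


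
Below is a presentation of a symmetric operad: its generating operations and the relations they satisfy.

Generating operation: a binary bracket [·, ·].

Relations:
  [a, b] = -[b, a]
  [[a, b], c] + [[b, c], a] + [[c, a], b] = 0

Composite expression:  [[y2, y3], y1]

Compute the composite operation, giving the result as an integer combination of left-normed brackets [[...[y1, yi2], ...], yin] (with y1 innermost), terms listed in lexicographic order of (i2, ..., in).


-[[y1, y2], y3] + [[y1, y3], y2]

In the tensor algebra, words opening y1 carry the y1-anchored form.
Composite bracket: [[y2, y3], y1]
Full expansion: 4 signed words from ab - ba (2^2 = 4).
Words beginning with y1 determine it all:
  sign of y1y2y3 is -1, so it contributes -[[y1, y2], y3]
  sign of y1y3y2 is +1, so it contributes +[[y1, y3], y2]


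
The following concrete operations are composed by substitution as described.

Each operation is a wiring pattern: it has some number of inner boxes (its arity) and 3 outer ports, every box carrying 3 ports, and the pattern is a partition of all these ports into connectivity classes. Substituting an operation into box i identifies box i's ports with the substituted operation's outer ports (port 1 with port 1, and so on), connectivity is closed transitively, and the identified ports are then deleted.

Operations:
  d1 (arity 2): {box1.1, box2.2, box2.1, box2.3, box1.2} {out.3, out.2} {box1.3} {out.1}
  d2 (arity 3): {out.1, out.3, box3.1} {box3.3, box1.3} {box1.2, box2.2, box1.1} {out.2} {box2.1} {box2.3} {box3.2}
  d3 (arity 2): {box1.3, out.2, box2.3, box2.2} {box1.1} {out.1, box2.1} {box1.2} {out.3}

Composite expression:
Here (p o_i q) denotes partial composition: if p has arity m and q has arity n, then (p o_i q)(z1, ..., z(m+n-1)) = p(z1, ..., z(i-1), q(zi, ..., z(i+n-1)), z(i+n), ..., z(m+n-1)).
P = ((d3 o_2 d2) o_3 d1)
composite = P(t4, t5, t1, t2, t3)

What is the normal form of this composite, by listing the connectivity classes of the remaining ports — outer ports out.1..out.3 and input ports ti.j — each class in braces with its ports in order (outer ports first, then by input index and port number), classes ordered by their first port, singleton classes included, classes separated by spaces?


{out.1, out.2, t3.1, t4.3} {out.3} {t1.1, t1.2, t2.1, t2.2, t2.3} {t1.3} {t3.2} {t3.3, t5.3} {t4.1} {t4.2} {t5.1, t5.2}

Connectivity passes through glued d3-boundaries; trace each wire chain.
d1 over (t1, t2) gives {out.1} {out.2, out.3} {t1.1, t1.2, t2.1, t2.2, t2.3} {t1.3}, out.j being that stage's outer ports
d2 over (t5, t1, t2, t3) gives {out.1, out.3, t3.1} {out.2} {t1.1, t1.2, t2.1, t2.2, t2.3} {t1.3} {t3.2} {t3.3, t5.3} {t5.1, t5.2}, out.j being that stage's outer ports
d3 over (t4, t5, t1, t2, t3) gives {out.1, out.2, t3.1, t4.3} {out.3} {t1.1, t1.2, t2.1, t2.2, t2.3} {t1.3} {t3.2} {t3.3, t5.3} {t4.1} {t4.2} {t5.1, t5.2}, out.j being that stage's outer ports


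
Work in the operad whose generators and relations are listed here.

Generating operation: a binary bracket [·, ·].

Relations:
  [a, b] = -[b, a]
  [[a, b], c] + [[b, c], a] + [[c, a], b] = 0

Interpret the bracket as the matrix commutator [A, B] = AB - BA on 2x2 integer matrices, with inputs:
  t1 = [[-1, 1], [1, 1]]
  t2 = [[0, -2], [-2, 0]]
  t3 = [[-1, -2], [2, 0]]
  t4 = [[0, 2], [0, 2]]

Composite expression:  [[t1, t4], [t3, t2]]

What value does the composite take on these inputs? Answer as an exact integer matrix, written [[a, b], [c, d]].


[t1, t4] = [[-2, -2], [-2, 2]]
[t3, t2] = [[8, 2], [-2, -8]]
[[t1, t4], [t3, t2]] = [[8, 24], [-40, -8]]

[[8, 24], [-40, -8]]


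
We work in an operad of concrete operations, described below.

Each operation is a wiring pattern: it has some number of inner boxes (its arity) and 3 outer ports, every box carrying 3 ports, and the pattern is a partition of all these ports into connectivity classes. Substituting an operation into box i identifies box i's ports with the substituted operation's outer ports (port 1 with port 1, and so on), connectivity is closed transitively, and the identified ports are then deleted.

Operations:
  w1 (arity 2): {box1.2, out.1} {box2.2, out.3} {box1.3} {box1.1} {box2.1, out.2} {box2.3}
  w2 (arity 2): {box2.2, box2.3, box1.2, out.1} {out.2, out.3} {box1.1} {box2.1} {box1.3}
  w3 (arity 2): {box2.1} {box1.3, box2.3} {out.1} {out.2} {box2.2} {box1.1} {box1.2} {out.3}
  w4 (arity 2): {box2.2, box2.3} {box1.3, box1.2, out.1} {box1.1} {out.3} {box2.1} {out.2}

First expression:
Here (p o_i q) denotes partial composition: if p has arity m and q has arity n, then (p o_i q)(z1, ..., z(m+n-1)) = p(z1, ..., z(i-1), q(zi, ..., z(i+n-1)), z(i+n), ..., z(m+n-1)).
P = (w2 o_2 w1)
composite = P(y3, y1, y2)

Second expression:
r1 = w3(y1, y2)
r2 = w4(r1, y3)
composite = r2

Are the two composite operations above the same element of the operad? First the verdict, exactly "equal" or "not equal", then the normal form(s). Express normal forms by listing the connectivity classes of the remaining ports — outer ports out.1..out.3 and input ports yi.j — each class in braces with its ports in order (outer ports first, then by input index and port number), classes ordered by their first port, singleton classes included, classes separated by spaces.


not equal: they reduce to {out.1, y2.1, y2.2, y3.2} {out.2, out.3} {y1.1} {y1.2} {y1.3} {y2.3} {y3.1} {y3.3} and {out.1} {out.2} {out.3} {y1.1} {y1.2} {y1.3, y2.3} {y2.1} {y2.2} {y3.1} {y3.2, y3.3}

Reducing the first expression gives {out.1, y2.1, y2.2, y3.2} {out.2, out.3} {y1.1} {y1.2} {y1.3} {y2.3} {y3.1} {y3.3}
Reducing the second expression gives {out.1} {out.2} {out.3} {y1.1} {y1.2} {y1.3, y2.3} {y2.1} {y2.2} {y3.1} {y3.2, y3.3}
No match — not equal.


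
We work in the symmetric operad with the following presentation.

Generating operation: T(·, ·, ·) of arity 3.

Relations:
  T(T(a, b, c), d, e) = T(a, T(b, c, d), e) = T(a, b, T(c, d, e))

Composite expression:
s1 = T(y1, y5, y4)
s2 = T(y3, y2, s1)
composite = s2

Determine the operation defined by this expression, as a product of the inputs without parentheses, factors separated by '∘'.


The T-tree's shape is irrelevant; the y-reading-order decides.
T(y1, y5, y4) linearizes to y1 ∘ y5 ∘ y4
T(y3, y2, T(y1, y5, y4)) linearizes to y3 ∘ y2 ∘ y1 ∘ y5 ∘ y4

y3 ∘ y2 ∘ y1 ∘ y5 ∘ y4


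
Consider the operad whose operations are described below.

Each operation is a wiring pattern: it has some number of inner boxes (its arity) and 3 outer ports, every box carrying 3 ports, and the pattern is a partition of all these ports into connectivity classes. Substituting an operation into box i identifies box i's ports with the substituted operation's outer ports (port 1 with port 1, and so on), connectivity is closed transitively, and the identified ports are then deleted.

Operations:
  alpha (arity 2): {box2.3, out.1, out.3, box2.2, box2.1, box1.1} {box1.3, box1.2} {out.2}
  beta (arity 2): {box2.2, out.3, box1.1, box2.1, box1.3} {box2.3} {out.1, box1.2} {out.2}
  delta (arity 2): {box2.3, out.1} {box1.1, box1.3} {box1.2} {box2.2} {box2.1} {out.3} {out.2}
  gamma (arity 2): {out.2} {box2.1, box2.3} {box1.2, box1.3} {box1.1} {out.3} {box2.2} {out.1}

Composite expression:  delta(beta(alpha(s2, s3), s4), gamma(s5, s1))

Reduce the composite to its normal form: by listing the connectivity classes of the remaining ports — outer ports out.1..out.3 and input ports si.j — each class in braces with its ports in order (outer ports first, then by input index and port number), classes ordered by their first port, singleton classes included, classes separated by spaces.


{out.1} {out.2} {out.3} {s1.1, s1.3} {s1.2} {s2.1, s3.1, s3.2, s3.3, s4.1, s4.2} {s2.2, s2.3} {s4.3} {s5.1} {s5.2, s5.3}

Substituting into delta glues patterns; closure does the rest.
alpha over (s2, s3) gives {out.1, out.3, s2.1, s3.1, s3.2, s3.3} {out.2} {s2.2, s2.3}, out.j being that stage's outer ports
beta over (s2, s3, s4) gives {out.1} {out.2} {out.3, s2.1, s3.1, s3.2, s3.3, s4.1, s4.2} {s2.2, s2.3} {s4.3}, out.j being that stage's outer ports
gamma over (s5, s1) gives {out.1} {out.2} {out.3} {s1.1, s1.3} {s1.2} {s5.1} {s5.2, s5.3}, out.j being that stage's outer ports
delta over (s2, s3, s4, s5, s1) gives {out.1} {out.2} {out.3} {s1.1, s1.3} {s1.2} {s2.1, s3.1, s3.2, s3.3, s4.1, s4.2} {s2.2, s2.3} {s4.3} {s5.1} {s5.2, s5.3}, out.j being that stage's outer ports


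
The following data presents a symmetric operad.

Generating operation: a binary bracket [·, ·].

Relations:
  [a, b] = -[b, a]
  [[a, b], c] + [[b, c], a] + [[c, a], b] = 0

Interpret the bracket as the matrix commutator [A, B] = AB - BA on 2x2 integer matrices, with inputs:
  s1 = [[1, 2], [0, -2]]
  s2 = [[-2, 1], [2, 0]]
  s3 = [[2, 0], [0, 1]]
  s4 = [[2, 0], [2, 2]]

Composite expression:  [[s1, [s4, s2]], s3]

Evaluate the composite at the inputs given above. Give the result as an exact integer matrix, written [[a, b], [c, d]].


[[0, -8], [12, 0]]

[s4, s2] = [[-2, 0], [-4, 2]]
[s1, [s4, s2]] = [[-8, 8], [12, 8]]
[[s1, [s4, s2]], s3] = [[0, -8], [12, 0]]


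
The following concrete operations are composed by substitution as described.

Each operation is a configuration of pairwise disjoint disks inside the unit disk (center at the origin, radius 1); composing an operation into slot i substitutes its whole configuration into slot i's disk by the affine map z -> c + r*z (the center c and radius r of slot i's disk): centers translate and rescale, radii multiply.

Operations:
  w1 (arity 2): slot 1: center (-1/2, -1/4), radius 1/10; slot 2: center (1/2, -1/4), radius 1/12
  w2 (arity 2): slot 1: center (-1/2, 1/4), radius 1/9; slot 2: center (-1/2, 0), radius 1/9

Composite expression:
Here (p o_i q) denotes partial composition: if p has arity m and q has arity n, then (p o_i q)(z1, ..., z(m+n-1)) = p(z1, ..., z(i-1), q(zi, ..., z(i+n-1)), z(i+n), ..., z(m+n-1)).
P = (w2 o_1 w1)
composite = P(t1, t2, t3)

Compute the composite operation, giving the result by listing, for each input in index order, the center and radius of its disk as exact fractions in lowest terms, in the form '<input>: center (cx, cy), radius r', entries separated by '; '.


Affine substitution under w2: radii multiply and t-centers shift.
input t1: applying the 2 nested substitutions gives center (-5/9, 2/9), radius 1/90
input t2: applying the 2 nested substitutions gives center (-4/9, 2/9), radius 1/108
input t3: applying the 1 nested substitution gives center (-1/2, 0), radius 1/9

t1: center (-5/9, 2/9), radius 1/90; t2: center (-4/9, 2/9), radius 1/108; t3: center (-1/2, 0), radius 1/9


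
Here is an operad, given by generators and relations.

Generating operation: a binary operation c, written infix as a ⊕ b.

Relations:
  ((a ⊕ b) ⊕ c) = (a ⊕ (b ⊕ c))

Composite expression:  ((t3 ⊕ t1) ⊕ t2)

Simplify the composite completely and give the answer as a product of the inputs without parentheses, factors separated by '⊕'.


t3 ⊕ t1 ⊕ t2

Under associativity of c, the answer is the t's in reading order.
(t3 ⊕ t1) collapses to t3 ⊕ t1
((t3 ⊕ t1) ⊕ t2) collapses to t3 ⊕ t1 ⊕ t2


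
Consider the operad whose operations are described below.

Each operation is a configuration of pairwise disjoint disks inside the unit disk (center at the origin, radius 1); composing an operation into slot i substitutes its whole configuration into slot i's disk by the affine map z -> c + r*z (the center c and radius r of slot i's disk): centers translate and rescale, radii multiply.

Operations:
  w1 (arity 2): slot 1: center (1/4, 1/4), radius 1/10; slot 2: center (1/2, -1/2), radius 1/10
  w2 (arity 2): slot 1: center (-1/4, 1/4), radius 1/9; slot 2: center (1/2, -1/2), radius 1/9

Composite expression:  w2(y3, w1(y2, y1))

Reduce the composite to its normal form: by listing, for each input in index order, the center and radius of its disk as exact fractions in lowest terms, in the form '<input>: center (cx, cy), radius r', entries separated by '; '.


Follow each y-input down from w2: c' goes to c + r*c', radius to r*r'.
tracing y3 down its 1-map path: center (-1/4, 1/4), radius 1/9
tracing y2 down its 2-map path: center (19/36, -17/36), radius 1/90
tracing y1 down its 2-map path: center (5/9, -5/9), radius 1/90

y1: center (5/9, -5/9), radius 1/90; y2: center (19/36, -17/36), radius 1/90; y3: center (-1/4, 1/4), radius 1/9


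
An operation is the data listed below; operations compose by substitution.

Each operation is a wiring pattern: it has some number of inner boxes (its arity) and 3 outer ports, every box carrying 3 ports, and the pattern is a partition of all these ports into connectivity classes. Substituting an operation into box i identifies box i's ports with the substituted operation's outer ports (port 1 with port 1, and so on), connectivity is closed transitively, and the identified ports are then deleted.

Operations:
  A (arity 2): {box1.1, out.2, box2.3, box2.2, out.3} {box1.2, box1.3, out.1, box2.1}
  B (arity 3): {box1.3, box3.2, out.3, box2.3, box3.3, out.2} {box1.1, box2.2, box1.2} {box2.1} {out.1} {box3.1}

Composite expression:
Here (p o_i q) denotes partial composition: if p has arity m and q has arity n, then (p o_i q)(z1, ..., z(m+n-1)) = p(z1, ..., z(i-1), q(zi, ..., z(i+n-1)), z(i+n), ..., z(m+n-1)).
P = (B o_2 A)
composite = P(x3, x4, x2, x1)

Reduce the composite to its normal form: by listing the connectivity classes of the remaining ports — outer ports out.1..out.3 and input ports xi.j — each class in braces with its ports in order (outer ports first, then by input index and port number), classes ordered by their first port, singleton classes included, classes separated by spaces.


{out.1} {out.2, out.3, x1.2, x1.3, x2.2, x2.3, x3.1, x3.2, x3.3, x4.1} {x1.1} {x2.1, x4.2, x4.3}

Two ports join when wires chain via B-identified ports.
stage A: inputs (x4, x2), connectivity {out.1, x2.1, x4.2, x4.3} {out.2, out.3, x2.2, x2.3, x4.1}, out.j its boundary
stage B: inputs (x3, x4, x2, x1), connectivity {out.1} {out.2, out.3, x1.2, x1.3, x2.2, x2.3, x3.1, x3.2, x3.3, x4.1} {x1.1} {x2.1, x4.2, x4.3}, out.j its boundary


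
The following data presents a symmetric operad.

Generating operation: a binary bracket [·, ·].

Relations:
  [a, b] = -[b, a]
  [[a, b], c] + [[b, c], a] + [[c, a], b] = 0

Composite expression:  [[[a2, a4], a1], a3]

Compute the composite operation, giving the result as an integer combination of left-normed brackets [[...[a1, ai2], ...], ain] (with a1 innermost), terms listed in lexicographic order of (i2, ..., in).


-[[[a1, a2], a4], a3] + [[[a1, a4], a2], a3]

Left-normed coefficients sit on the a1-initial expansion words.
Composite bracket: [[[a2, a4], a1], a3]
Applying ab - ba throughout gives 8 signed words (2^3 = 8).
Words beginning with a1 determine it all:
  a1a2a4a3 appears with sign -1, giving the term -[[[a1, a2], a4], a3]
  a1a4a2a3 appears with sign +1, giving the term +[[[a1, a4], a2], a3]


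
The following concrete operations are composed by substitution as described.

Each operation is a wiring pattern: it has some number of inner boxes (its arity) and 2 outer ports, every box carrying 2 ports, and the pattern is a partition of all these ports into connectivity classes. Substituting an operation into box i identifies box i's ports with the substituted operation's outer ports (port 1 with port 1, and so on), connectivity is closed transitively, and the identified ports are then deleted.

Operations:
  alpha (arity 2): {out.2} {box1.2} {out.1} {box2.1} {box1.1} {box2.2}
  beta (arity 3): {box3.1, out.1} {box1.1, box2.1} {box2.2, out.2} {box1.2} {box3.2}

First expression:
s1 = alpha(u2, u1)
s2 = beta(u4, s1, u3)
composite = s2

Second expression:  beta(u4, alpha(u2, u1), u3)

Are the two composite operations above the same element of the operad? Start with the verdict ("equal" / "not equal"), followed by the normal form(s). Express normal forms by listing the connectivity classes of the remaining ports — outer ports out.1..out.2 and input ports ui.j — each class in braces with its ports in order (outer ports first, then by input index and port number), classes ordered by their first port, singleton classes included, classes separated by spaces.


equal: each reduces to {out.1, u3.1} {out.2} {u1.1} {u1.2} {u2.1} {u2.2} {u3.2} {u4.1} {u4.2}

The first expression, normalized: {out.1, u3.1} {out.2} {u1.1} {u1.2} {u2.1} {u2.2} {u3.2} {u4.1} {u4.2}
The second expression, normalized: {out.1, u3.1} {out.2} {u1.1} {u1.2} {u2.1} {u2.2} {u3.2} {u4.1} {u4.2}
Identical normal forms: equal.


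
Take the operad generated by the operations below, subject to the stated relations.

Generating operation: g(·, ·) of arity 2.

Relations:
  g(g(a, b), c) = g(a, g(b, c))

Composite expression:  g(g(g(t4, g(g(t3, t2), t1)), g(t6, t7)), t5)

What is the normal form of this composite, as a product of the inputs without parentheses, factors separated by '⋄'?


t4 ⋄ t3 ⋄ t2 ⋄ t1 ⋄ t6 ⋄ t7 ⋄ t5

Under associativity of g, the answer is the t's in reading order.
g(t3, t2) spells out as t3 ⋄ t2
g(g(t3, t2), t1) spells out as t3 ⋄ t2 ⋄ t1
g(t4, g(g(t3, t2), t1)) spells out as t4 ⋄ t3 ⋄ t2 ⋄ t1
g(t6, t7) spells out as t6 ⋄ t7
g(g(t4, g(g(t3, t2), t1)), g(t6, t7)) spells out as t4 ⋄ t3 ⋄ t2 ⋄ t1 ⋄ t6 ⋄ t7
g(g(g(t4, g(g(t3, t2), t1)), g(t6, t7)), t5) spells out as t4 ⋄ t3 ⋄ t2 ⋄ t1 ⋄ t6 ⋄ t7 ⋄ t5


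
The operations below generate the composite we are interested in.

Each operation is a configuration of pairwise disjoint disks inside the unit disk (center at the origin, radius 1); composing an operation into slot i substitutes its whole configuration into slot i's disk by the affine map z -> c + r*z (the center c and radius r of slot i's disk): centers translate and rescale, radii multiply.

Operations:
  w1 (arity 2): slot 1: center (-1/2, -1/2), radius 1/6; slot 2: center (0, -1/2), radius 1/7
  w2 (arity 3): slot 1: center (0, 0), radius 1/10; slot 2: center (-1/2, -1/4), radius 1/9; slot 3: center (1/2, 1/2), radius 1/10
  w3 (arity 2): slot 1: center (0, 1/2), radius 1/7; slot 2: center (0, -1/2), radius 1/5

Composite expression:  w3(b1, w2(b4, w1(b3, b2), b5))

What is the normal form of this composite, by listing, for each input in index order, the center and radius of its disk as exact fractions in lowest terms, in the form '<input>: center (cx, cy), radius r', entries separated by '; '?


b1: center (0, 1/2), radius 1/7; b2: center (-1/10, -101/180), radius 1/315; b3: center (-1/9, -101/180), radius 1/270; b4: center (0, -1/2), radius 1/50; b5: center (1/10, -2/5), radius 1/50

Follow each b-input down from w3: c' goes to c + r*c', radius to r*r'.
b1: after 1 affine step, its disk has center (0, 1/2), radius 1/7
b4: after 2 affine steps, its disk has center (0, -1/2), radius 1/50
b3: after 3 affine steps, its disk has center (-1/9, -101/180), radius 1/270
b2: after 3 affine steps, its disk has center (-1/10, -101/180), radius 1/315
b5: after 2 affine steps, its disk has center (1/10, -2/5), radius 1/50
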